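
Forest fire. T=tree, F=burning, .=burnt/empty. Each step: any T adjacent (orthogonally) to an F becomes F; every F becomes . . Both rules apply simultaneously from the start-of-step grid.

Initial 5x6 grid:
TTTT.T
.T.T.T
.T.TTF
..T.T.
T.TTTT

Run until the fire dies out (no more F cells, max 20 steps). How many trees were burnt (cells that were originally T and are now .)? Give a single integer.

Step 1: +2 fires, +1 burnt (F count now 2)
Step 2: +3 fires, +2 burnt (F count now 3)
Step 3: +2 fires, +3 burnt (F count now 2)
Step 4: +3 fires, +2 burnt (F count now 3)
Step 5: +2 fires, +3 burnt (F count now 2)
Step 6: +2 fires, +2 burnt (F count now 2)
Step 7: +2 fires, +2 burnt (F count now 2)
Step 8: +1 fires, +2 burnt (F count now 1)
Step 9: +0 fires, +1 burnt (F count now 0)
Fire out after step 9
Initially T: 18, now '.': 29
Total burnt (originally-T cells now '.'): 17

Answer: 17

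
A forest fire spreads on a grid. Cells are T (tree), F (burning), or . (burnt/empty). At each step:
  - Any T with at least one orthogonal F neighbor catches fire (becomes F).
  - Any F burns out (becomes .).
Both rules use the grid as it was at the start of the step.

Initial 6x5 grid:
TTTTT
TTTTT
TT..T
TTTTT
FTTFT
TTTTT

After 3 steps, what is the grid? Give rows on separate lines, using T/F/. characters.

Step 1: 7 trees catch fire, 2 burn out
  TTTTT
  TTTTT
  TT..T
  FTTFT
  .FF.F
  FTTFT
Step 2: 7 trees catch fire, 7 burn out
  TTTTT
  TTTTT
  FT..T
  .FF.F
  .....
  .FF.F
Step 3: 3 trees catch fire, 7 burn out
  TTTTT
  FTTTT
  .F..F
  .....
  .....
  .....

TTTTT
FTTTT
.F..F
.....
.....
.....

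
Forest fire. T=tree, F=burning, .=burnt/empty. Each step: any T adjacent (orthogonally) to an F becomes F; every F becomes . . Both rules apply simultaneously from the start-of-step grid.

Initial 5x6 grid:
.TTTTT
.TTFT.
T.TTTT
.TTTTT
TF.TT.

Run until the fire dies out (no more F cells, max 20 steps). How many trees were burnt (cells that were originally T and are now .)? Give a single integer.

Step 1: +6 fires, +2 burnt (F count now 6)
Step 2: +7 fires, +6 burnt (F count now 7)
Step 3: +5 fires, +7 burnt (F count now 5)
Step 4: +2 fires, +5 burnt (F count now 2)
Step 5: +0 fires, +2 burnt (F count now 0)
Fire out after step 5
Initially T: 21, now '.': 29
Total burnt (originally-T cells now '.'): 20

Answer: 20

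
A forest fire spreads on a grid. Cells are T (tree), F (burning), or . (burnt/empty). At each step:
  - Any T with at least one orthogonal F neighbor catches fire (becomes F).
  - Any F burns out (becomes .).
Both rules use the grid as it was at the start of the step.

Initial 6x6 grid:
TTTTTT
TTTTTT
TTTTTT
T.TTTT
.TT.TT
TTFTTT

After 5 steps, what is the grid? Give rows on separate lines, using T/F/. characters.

Step 1: 3 trees catch fire, 1 burn out
  TTTTTT
  TTTTTT
  TTTTTT
  T.TTTT
  .TF.TT
  TF.FTT
Step 2: 4 trees catch fire, 3 burn out
  TTTTTT
  TTTTTT
  TTTTTT
  T.FTTT
  .F..TT
  F...FT
Step 3: 4 trees catch fire, 4 burn out
  TTTTTT
  TTTTTT
  TTFTTT
  T..FTT
  ....FT
  .....F
Step 4: 5 trees catch fire, 4 burn out
  TTTTTT
  TTFTTT
  TF.FTT
  T...FT
  .....F
  ......
Step 5: 6 trees catch fire, 5 burn out
  TTFTTT
  TF.FTT
  F...FT
  T....F
  ......
  ......

TTFTTT
TF.FTT
F...FT
T....F
......
......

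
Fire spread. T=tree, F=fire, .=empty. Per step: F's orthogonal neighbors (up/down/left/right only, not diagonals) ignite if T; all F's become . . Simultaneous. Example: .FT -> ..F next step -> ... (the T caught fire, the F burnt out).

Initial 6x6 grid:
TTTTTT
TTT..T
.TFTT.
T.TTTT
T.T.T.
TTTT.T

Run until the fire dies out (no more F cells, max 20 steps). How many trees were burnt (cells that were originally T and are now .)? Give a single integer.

Answer: 25

Derivation:
Step 1: +4 fires, +1 burnt (F count now 4)
Step 2: +5 fires, +4 burnt (F count now 5)
Step 3: +5 fires, +5 burnt (F count now 5)
Step 4: +6 fires, +5 burnt (F count now 6)
Step 5: +2 fires, +6 burnt (F count now 2)
Step 6: +2 fires, +2 burnt (F count now 2)
Step 7: +1 fires, +2 burnt (F count now 1)
Step 8: +0 fires, +1 burnt (F count now 0)
Fire out after step 8
Initially T: 26, now '.': 35
Total burnt (originally-T cells now '.'): 25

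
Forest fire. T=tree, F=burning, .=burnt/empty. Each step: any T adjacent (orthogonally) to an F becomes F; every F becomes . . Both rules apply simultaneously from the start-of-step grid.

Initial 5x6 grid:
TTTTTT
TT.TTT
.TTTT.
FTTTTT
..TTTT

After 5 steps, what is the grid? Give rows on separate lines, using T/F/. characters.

Step 1: 1 trees catch fire, 1 burn out
  TTTTTT
  TT.TTT
  .TTTT.
  .FTTTT
  ..TTTT
Step 2: 2 trees catch fire, 1 burn out
  TTTTTT
  TT.TTT
  .FTTT.
  ..FTTT
  ..TTTT
Step 3: 4 trees catch fire, 2 burn out
  TTTTTT
  TF.TTT
  ..FTT.
  ...FTT
  ..FTTT
Step 4: 5 trees catch fire, 4 burn out
  TFTTTT
  F..TTT
  ...FT.
  ....FT
  ...FTT
Step 5: 6 trees catch fire, 5 burn out
  F.FTTT
  ...FTT
  ....F.
  .....F
  ....FT

F.FTTT
...FTT
....F.
.....F
....FT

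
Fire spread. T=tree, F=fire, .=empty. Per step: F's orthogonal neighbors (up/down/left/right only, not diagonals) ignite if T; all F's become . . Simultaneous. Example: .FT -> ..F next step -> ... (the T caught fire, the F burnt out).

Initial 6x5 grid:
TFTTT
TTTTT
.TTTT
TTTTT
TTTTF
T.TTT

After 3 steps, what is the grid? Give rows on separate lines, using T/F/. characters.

Step 1: 6 trees catch fire, 2 burn out
  F.FTT
  TFTTT
  .TTTT
  TTTTF
  TTTF.
  T.TTF
Step 2: 8 trees catch fire, 6 burn out
  ...FT
  F.FTT
  .FTTF
  TTTF.
  TTF..
  T.TF.
Step 3: 9 trees catch fire, 8 burn out
  ....F
  ...FF
  ..FF.
  TFF..
  TF...
  T.F..

....F
...FF
..FF.
TFF..
TF...
T.F..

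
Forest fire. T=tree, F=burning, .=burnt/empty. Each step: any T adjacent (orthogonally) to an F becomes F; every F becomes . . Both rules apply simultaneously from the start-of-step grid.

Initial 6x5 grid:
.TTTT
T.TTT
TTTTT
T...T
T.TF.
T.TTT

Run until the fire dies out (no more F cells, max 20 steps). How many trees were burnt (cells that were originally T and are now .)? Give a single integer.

Answer: 4

Derivation:
Step 1: +2 fires, +1 burnt (F count now 2)
Step 2: +2 fires, +2 burnt (F count now 2)
Step 3: +0 fires, +2 burnt (F count now 0)
Fire out after step 3
Initially T: 21, now '.': 13
Total burnt (originally-T cells now '.'): 4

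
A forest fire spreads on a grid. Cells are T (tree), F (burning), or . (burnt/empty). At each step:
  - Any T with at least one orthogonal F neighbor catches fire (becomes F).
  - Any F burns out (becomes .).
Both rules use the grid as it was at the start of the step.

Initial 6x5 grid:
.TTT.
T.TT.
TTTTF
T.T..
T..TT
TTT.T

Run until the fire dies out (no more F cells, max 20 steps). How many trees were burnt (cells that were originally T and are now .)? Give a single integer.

Answer: 16

Derivation:
Step 1: +1 fires, +1 burnt (F count now 1)
Step 2: +2 fires, +1 burnt (F count now 2)
Step 3: +4 fires, +2 burnt (F count now 4)
Step 4: +2 fires, +4 burnt (F count now 2)
Step 5: +3 fires, +2 burnt (F count now 3)
Step 6: +1 fires, +3 burnt (F count now 1)
Step 7: +1 fires, +1 burnt (F count now 1)
Step 8: +1 fires, +1 burnt (F count now 1)
Step 9: +1 fires, +1 burnt (F count now 1)
Step 10: +0 fires, +1 burnt (F count now 0)
Fire out after step 10
Initially T: 19, now '.': 27
Total burnt (originally-T cells now '.'): 16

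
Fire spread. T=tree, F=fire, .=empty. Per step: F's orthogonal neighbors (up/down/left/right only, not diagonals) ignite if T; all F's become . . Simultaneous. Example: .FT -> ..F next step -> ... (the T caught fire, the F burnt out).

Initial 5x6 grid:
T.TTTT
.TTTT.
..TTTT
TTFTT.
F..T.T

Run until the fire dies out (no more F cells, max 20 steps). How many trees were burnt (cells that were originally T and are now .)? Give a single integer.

Answer: 17

Derivation:
Step 1: +4 fires, +2 burnt (F count now 4)
Step 2: +4 fires, +4 burnt (F count now 4)
Step 3: +4 fires, +4 burnt (F count now 4)
Step 4: +3 fires, +4 burnt (F count now 3)
Step 5: +1 fires, +3 burnt (F count now 1)
Step 6: +1 fires, +1 burnt (F count now 1)
Step 7: +0 fires, +1 burnt (F count now 0)
Fire out after step 7
Initially T: 19, now '.': 28
Total burnt (originally-T cells now '.'): 17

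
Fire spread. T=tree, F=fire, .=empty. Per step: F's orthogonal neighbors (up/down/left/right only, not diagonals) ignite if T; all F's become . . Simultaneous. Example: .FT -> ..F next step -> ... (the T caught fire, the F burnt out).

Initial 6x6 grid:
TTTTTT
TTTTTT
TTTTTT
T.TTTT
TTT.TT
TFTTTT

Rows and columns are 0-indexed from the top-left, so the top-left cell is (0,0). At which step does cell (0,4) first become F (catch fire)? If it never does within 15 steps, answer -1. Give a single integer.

Step 1: cell (0,4)='T' (+3 fires, +1 burnt)
Step 2: cell (0,4)='T' (+3 fires, +3 burnt)
Step 3: cell (0,4)='T' (+3 fires, +3 burnt)
Step 4: cell (0,4)='T' (+5 fires, +3 burnt)
Step 5: cell (0,4)='T' (+6 fires, +5 burnt)
Step 6: cell (0,4)='T' (+6 fires, +6 burnt)
Step 7: cell (0,4)='T' (+4 fires, +6 burnt)
Step 8: cell (0,4)='F' (+2 fires, +4 burnt)
  -> target ignites at step 8
Step 9: cell (0,4)='.' (+1 fires, +2 burnt)
Step 10: cell (0,4)='.' (+0 fires, +1 burnt)
  fire out at step 10

8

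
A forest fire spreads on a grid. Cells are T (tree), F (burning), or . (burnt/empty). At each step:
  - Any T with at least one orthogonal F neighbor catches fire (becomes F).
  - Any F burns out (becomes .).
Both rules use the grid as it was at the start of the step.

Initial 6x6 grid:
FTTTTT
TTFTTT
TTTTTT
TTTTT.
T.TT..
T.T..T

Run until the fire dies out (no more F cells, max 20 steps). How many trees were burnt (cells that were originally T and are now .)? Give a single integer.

Step 1: +6 fires, +2 burnt (F count now 6)
Step 2: +6 fires, +6 burnt (F count now 6)
Step 3: +7 fires, +6 burnt (F count now 7)
Step 4: +6 fires, +7 burnt (F count now 6)
Step 5: +1 fires, +6 burnt (F count now 1)
Step 6: +0 fires, +1 burnt (F count now 0)
Fire out after step 6
Initially T: 27, now '.': 35
Total burnt (originally-T cells now '.'): 26

Answer: 26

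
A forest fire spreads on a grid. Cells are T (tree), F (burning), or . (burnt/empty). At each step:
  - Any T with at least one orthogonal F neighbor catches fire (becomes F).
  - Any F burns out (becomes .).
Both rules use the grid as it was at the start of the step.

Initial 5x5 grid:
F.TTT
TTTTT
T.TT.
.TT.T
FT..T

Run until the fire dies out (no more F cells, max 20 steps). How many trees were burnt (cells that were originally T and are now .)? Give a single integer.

Answer: 14

Derivation:
Step 1: +2 fires, +2 burnt (F count now 2)
Step 2: +3 fires, +2 burnt (F count now 3)
Step 3: +2 fires, +3 burnt (F count now 2)
Step 4: +3 fires, +2 burnt (F count now 3)
Step 5: +3 fires, +3 burnt (F count now 3)
Step 6: +1 fires, +3 burnt (F count now 1)
Step 7: +0 fires, +1 burnt (F count now 0)
Fire out after step 7
Initially T: 16, now '.': 23
Total burnt (originally-T cells now '.'): 14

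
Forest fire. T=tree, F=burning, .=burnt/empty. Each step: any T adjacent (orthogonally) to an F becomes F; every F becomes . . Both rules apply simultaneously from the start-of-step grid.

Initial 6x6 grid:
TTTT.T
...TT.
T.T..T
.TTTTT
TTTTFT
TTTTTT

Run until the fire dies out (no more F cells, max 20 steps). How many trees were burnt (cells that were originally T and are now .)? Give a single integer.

Step 1: +4 fires, +1 burnt (F count now 4)
Step 2: +5 fires, +4 burnt (F count now 5)
Step 3: +4 fires, +5 burnt (F count now 4)
Step 4: +4 fires, +4 burnt (F count now 4)
Step 5: +1 fires, +4 burnt (F count now 1)
Step 6: +0 fires, +1 burnt (F count now 0)
Fire out after step 6
Initially T: 26, now '.': 28
Total burnt (originally-T cells now '.'): 18

Answer: 18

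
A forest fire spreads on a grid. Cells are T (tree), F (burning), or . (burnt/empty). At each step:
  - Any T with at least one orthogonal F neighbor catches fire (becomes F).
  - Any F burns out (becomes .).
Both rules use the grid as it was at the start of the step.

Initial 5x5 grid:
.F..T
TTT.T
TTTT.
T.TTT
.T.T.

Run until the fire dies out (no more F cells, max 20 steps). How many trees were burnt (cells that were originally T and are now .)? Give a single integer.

Step 1: +1 fires, +1 burnt (F count now 1)
Step 2: +3 fires, +1 burnt (F count now 3)
Step 3: +2 fires, +3 burnt (F count now 2)
Step 4: +3 fires, +2 burnt (F count now 3)
Step 5: +1 fires, +3 burnt (F count now 1)
Step 6: +2 fires, +1 burnt (F count now 2)
Step 7: +0 fires, +2 burnt (F count now 0)
Fire out after step 7
Initially T: 15, now '.': 22
Total burnt (originally-T cells now '.'): 12

Answer: 12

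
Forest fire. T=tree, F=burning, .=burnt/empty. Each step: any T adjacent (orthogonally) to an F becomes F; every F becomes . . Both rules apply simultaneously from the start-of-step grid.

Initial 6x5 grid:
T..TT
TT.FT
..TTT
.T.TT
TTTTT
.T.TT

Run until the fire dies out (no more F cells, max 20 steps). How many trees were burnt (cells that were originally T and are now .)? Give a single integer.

Step 1: +3 fires, +1 burnt (F count now 3)
Step 2: +4 fires, +3 burnt (F count now 4)
Step 3: +2 fires, +4 burnt (F count now 2)
Step 4: +3 fires, +2 burnt (F count now 3)
Step 5: +2 fires, +3 burnt (F count now 2)
Step 6: +3 fires, +2 burnt (F count now 3)
Step 7: +0 fires, +3 burnt (F count now 0)
Fire out after step 7
Initially T: 20, now '.': 27
Total burnt (originally-T cells now '.'): 17

Answer: 17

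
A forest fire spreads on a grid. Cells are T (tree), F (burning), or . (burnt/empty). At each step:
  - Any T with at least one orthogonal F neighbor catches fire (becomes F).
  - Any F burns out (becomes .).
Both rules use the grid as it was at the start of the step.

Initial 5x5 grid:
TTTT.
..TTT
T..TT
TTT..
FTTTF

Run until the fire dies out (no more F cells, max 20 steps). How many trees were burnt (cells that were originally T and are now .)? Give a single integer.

Step 1: +3 fires, +2 burnt (F count now 3)
Step 2: +3 fires, +3 burnt (F count now 3)
Step 3: +1 fires, +3 burnt (F count now 1)
Step 4: +0 fires, +1 burnt (F count now 0)
Fire out after step 4
Initially T: 16, now '.': 16
Total burnt (originally-T cells now '.'): 7

Answer: 7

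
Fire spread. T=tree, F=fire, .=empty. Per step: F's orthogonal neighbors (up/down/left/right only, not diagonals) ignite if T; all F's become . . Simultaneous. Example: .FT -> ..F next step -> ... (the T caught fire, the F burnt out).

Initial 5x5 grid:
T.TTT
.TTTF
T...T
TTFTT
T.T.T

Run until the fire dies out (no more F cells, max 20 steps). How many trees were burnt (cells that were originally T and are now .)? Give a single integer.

Step 1: +6 fires, +2 burnt (F count now 6)
Step 2: +4 fires, +6 burnt (F count now 4)
Step 3: +5 fires, +4 burnt (F count now 5)
Step 4: +0 fires, +5 burnt (F count now 0)
Fire out after step 4
Initially T: 16, now '.': 24
Total burnt (originally-T cells now '.'): 15

Answer: 15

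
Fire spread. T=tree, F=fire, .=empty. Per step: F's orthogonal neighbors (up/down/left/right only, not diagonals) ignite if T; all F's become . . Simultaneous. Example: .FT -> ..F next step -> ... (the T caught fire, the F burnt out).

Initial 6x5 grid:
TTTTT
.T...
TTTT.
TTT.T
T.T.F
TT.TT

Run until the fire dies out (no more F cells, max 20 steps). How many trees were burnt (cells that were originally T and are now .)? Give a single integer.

Answer: 3

Derivation:
Step 1: +2 fires, +1 burnt (F count now 2)
Step 2: +1 fires, +2 burnt (F count now 1)
Step 3: +0 fires, +1 burnt (F count now 0)
Fire out after step 3
Initially T: 20, now '.': 13
Total burnt (originally-T cells now '.'): 3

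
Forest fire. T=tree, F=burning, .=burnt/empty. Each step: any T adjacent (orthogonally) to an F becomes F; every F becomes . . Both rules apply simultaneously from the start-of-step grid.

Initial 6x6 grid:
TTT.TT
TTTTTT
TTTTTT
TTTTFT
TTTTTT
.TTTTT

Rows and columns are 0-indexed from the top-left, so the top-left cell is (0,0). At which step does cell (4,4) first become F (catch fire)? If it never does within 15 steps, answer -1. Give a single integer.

Step 1: cell (4,4)='F' (+4 fires, +1 burnt)
  -> target ignites at step 1
Step 2: cell (4,4)='.' (+7 fires, +4 burnt)
Step 3: cell (4,4)='.' (+8 fires, +7 burnt)
Step 4: cell (4,4)='.' (+6 fires, +8 burnt)
Step 5: cell (4,4)='.' (+5 fires, +6 burnt)
Step 6: cell (4,4)='.' (+2 fires, +5 burnt)
Step 7: cell (4,4)='.' (+1 fires, +2 burnt)
Step 8: cell (4,4)='.' (+0 fires, +1 burnt)
  fire out at step 8

1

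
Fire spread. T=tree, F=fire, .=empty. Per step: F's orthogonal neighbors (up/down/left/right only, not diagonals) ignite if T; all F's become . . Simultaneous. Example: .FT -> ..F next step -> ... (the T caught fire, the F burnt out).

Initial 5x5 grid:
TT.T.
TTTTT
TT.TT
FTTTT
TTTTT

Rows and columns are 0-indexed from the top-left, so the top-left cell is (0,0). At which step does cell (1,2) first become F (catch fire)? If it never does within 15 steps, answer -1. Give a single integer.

Step 1: cell (1,2)='T' (+3 fires, +1 burnt)
Step 2: cell (1,2)='T' (+4 fires, +3 burnt)
Step 3: cell (1,2)='T' (+4 fires, +4 burnt)
Step 4: cell (1,2)='F' (+5 fires, +4 burnt)
  -> target ignites at step 4
Step 5: cell (1,2)='.' (+3 fires, +5 burnt)
Step 6: cell (1,2)='.' (+2 fires, +3 burnt)
Step 7: cell (1,2)='.' (+0 fires, +2 burnt)
  fire out at step 7

4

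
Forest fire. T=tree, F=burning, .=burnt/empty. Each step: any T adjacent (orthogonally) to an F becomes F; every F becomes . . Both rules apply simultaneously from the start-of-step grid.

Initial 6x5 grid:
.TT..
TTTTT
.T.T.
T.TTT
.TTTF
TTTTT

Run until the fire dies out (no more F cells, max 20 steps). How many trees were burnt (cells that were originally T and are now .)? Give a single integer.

Answer: 20

Derivation:
Step 1: +3 fires, +1 burnt (F count now 3)
Step 2: +3 fires, +3 burnt (F count now 3)
Step 3: +4 fires, +3 burnt (F count now 4)
Step 4: +2 fires, +4 burnt (F count now 2)
Step 5: +3 fires, +2 burnt (F count now 3)
Step 6: +2 fires, +3 burnt (F count now 2)
Step 7: +3 fires, +2 burnt (F count now 3)
Step 8: +0 fires, +3 burnt (F count now 0)
Fire out after step 8
Initially T: 21, now '.': 29
Total burnt (originally-T cells now '.'): 20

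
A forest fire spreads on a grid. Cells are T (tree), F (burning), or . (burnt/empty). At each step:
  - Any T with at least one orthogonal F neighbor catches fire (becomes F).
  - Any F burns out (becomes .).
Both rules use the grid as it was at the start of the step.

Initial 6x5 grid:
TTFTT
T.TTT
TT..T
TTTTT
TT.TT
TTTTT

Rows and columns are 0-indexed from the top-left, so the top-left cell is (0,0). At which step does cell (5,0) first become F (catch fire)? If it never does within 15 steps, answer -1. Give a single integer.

Step 1: cell (5,0)='T' (+3 fires, +1 burnt)
Step 2: cell (5,0)='T' (+3 fires, +3 burnt)
Step 3: cell (5,0)='T' (+2 fires, +3 burnt)
Step 4: cell (5,0)='T' (+2 fires, +2 burnt)
Step 5: cell (5,0)='T' (+3 fires, +2 burnt)
Step 6: cell (5,0)='T' (+4 fires, +3 burnt)
Step 7: cell (5,0)='F' (+5 fires, +4 burnt)
  -> target ignites at step 7
Step 8: cell (5,0)='.' (+2 fires, +5 burnt)
Step 9: cell (5,0)='.' (+1 fires, +2 burnt)
Step 10: cell (5,0)='.' (+0 fires, +1 burnt)
  fire out at step 10

7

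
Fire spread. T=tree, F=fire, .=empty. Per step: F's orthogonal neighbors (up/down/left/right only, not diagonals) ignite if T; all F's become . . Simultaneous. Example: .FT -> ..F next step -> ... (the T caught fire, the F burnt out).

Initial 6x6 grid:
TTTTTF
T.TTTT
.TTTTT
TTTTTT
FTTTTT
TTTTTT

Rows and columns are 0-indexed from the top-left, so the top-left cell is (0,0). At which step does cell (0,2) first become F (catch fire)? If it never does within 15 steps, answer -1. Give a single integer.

Step 1: cell (0,2)='T' (+5 fires, +2 burnt)
Step 2: cell (0,2)='T' (+6 fires, +5 burnt)
Step 3: cell (0,2)='F' (+8 fires, +6 burnt)
  -> target ignites at step 3
Step 4: cell (0,2)='.' (+9 fires, +8 burnt)
Step 5: cell (0,2)='.' (+3 fires, +9 burnt)
Step 6: cell (0,2)='.' (+1 fires, +3 burnt)
Step 7: cell (0,2)='.' (+0 fires, +1 burnt)
  fire out at step 7

3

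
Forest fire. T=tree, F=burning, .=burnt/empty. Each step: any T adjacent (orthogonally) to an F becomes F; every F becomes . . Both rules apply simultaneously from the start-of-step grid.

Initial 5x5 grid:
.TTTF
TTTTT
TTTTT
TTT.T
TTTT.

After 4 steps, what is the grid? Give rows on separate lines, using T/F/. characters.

Step 1: 2 trees catch fire, 1 burn out
  .TTF.
  TTTTF
  TTTTT
  TTT.T
  TTTT.
Step 2: 3 trees catch fire, 2 burn out
  .TF..
  TTTF.
  TTTTF
  TTT.T
  TTTT.
Step 3: 4 trees catch fire, 3 burn out
  .F...
  TTF..
  TTTF.
  TTT.F
  TTTT.
Step 4: 2 trees catch fire, 4 burn out
  .....
  TF...
  TTF..
  TTT..
  TTTT.

.....
TF...
TTF..
TTT..
TTTT.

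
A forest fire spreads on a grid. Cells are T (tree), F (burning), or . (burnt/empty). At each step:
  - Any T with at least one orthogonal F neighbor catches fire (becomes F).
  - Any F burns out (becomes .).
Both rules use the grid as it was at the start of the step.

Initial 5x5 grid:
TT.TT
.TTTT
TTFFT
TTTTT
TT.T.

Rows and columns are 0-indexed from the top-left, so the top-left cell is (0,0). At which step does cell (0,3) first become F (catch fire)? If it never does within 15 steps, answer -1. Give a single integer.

Step 1: cell (0,3)='T' (+6 fires, +2 burnt)
Step 2: cell (0,3)='F' (+7 fires, +6 burnt)
  -> target ignites at step 2
Step 3: cell (0,3)='.' (+4 fires, +7 burnt)
Step 4: cell (0,3)='.' (+2 fires, +4 burnt)
Step 5: cell (0,3)='.' (+0 fires, +2 burnt)
  fire out at step 5

2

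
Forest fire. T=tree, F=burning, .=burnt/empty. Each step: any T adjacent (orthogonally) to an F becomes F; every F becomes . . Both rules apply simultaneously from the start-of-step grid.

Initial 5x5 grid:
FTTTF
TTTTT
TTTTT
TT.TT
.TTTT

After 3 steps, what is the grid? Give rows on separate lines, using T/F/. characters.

Step 1: 4 trees catch fire, 2 burn out
  .FTF.
  FTTTF
  TTTTT
  TT.TT
  .TTTT
Step 2: 5 trees catch fire, 4 burn out
  ..F..
  .FTF.
  FTTTF
  TT.TT
  .TTTT
Step 3: 5 trees catch fire, 5 burn out
  .....
  ..F..
  .FTF.
  FT.TF
  .TTTT

.....
..F..
.FTF.
FT.TF
.TTTT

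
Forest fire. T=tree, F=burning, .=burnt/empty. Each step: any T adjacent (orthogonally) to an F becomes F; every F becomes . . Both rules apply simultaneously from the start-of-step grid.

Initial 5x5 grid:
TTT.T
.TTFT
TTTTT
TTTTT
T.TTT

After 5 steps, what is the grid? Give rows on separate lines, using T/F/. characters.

Step 1: 3 trees catch fire, 1 burn out
  TTT.T
  .TF.F
  TTTFT
  TTTTT
  T.TTT
Step 2: 6 trees catch fire, 3 burn out
  TTF.F
  .F...
  TTF.F
  TTTFT
  T.TTT
Step 3: 5 trees catch fire, 6 burn out
  TF...
  .....
  TF...
  TTF.F
  T.TFT
Step 4: 5 trees catch fire, 5 burn out
  F....
  .....
  F....
  TF...
  T.F.F
Step 5: 1 trees catch fire, 5 burn out
  .....
  .....
  .....
  F....
  T....

.....
.....
.....
F....
T....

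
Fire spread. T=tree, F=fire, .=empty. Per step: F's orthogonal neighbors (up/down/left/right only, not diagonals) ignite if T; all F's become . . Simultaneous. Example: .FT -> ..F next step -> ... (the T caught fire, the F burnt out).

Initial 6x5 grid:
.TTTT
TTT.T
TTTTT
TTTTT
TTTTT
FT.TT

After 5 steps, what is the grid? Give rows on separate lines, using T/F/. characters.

Step 1: 2 trees catch fire, 1 burn out
  .TTTT
  TTT.T
  TTTTT
  TTTTT
  FTTTT
  .F.TT
Step 2: 2 trees catch fire, 2 burn out
  .TTTT
  TTT.T
  TTTTT
  FTTTT
  .FTTT
  ...TT
Step 3: 3 trees catch fire, 2 burn out
  .TTTT
  TTT.T
  FTTTT
  .FTTT
  ..FTT
  ...TT
Step 4: 4 trees catch fire, 3 burn out
  .TTTT
  FTT.T
  .FTTT
  ..FTT
  ...FT
  ...TT
Step 5: 5 trees catch fire, 4 burn out
  .TTTT
  .FT.T
  ..FTT
  ...FT
  ....F
  ...FT

.TTTT
.FT.T
..FTT
...FT
....F
...FT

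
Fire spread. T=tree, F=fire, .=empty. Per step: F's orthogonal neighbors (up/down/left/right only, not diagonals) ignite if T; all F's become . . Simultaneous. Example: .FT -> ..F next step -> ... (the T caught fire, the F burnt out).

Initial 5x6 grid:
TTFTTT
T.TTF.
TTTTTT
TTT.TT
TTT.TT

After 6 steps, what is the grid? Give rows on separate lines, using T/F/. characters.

Step 1: 6 trees catch fire, 2 burn out
  TF.FFT
  T.FF..
  TTTTFT
  TTT.TT
  TTT.TT
Step 2: 6 trees catch fire, 6 burn out
  F....F
  T.....
  TTFF.F
  TTT.FT
  TTT.TT
Step 3: 5 trees catch fire, 6 burn out
  ......
  F.....
  TF....
  TTF..F
  TTT.FT
Step 4: 4 trees catch fire, 5 burn out
  ......
  ......
  F.....
  TF....
  TTF..F
Step 5: 2 trees catch fire, 4 burn out
  ......
  ......
  ......
  F.....
  TF....
Step 6: 1 trees catch fire, 2 burn out
  ......
  ......
  ......
  ......
  F.....

......
......
......
......
F.....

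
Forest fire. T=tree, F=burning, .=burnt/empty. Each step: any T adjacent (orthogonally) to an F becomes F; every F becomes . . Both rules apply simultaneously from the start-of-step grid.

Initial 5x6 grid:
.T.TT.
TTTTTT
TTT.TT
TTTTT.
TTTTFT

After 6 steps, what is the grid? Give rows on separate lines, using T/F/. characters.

Step 1: 3 trees catch fire, 1 burn out
  .T.TT.
  TTTTTT
  TTT.TT
  TTTTF.
  TTTF.F
Step 2: 3 trees catch fire, 3 burn out
  .T.TT.
  TTTTTT
  TTT.FT
  TTTF..
  TTF...
Step 3: 4 trees catch fire, 3 burn out
  .T.TT.
  TTTTFT
  TTT..F
  TTF...
  TF....
Step 4: 6 trees catch fire, 4 burn out
  .T.TF.
  TTTF.F
  TTF...
  TF....
  F.....
Step 5: 4 trees catch fire, 6 burn out
  .T.F..
  TTF...
  TF....
  F.....
  ......
Step 6: 2 trees catch fire, 4 burn out
  .T....
  TF....
  F.....
  ......
  ......

.T....
TF....
F.....
......
......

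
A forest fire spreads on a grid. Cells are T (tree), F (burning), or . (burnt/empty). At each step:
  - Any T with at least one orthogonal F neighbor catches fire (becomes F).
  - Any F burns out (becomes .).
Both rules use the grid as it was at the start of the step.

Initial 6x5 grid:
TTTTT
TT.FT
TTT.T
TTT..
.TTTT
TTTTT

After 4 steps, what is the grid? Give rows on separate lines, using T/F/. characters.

Step 1: 2 trees catch fire, 1 burn out
  TTTFT
  TT..F
  TTT.T
  TTT..
  .TTTT
  TTTTT
Step 2: 3 trees catch fire, 2 burn out
  TTF.F
  TT...
  TTT.F
  TTT..
  .TTTT
  TTTTT
Step 3: 1 trees catch fire, 3 burn out
  TF...
  TT...
  TTT..
  TTT..
  .TTTT
  TTTTT
Step 4: 2 trees catch fire, 1 burn out
  F....
  TF...
  TTT..
  TTT..
  .TTTT
  TTTTT

F....
TF...
TTT..
TTT..
.TTTT
TTTTT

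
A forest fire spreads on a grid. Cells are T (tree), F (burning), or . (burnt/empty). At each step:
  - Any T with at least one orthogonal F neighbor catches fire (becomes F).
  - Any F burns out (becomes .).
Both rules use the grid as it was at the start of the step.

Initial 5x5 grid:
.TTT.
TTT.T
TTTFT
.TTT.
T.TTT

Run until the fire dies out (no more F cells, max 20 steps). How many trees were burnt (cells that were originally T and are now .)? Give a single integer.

Answer: 17

Derivation:
Step 1: +3 fires, +1 burnt (F count now 3)
Step 2: +5 fires, +3 burnt (F count now 5)
Step 3: +6 fires, +5 burnt (F count now 6)
Step 4: +3 fires, +6 burnt (F count now 3)
Step 5: +0 fires, +3 burnt (F count now 0)
Fire out after step 5
Initially T: 18, now '.': 24
Total burnt (originally-T cells now '.'): 17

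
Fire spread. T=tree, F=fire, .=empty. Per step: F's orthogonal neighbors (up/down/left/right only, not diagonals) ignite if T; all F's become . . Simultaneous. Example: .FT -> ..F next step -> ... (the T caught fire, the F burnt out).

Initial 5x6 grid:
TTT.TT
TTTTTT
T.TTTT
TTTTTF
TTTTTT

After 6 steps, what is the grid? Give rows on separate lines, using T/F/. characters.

Step 1: 3 trees catch fire, 1 burn out
  TTT.TT
  TTTTTT
  T.TTTF
  TTTTF.
  TTTTTF
Step 2: 4 trees catch fire, 3 burn out
  TTT.TT
  TTTTTF
  T.TTF.
  TTTF..
  TTTTF.
Step 3: 5 trees catch fire, 4 burn out
  TTT.TF
  TTTTF.
  T.TF..
  TTF...
  TTTF..
Step 4: 5 trees catch fire, 5 burn out
  TTT.F.
  TTTF..
  T.F...
  TF....
  TTF...
Step 5: 3 trees catch fire, 5 burn out
  TTT...
  TTF...
  T.....
  F.....
  TF....
Step 6: 4 trees catch fire, 3 burn out
  TTF...
  TF....
  F.....
  ......
  F.....

TTF...
TF....
F.....
......
F.....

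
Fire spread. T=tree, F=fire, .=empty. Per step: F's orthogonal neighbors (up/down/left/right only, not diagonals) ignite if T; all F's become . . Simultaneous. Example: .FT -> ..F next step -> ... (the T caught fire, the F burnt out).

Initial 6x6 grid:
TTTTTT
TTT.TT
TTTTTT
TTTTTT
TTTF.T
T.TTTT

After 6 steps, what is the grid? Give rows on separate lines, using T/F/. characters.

Step 1: 3 trees catch fire, 1 burn out
  TTTTTT
  TTT.TT
  TTTTTT
  TTTFTT
  TTF..T
  T.TFTT
Step 2: 6 trees catch fire, 3 burn out
  TTTTTT
  TTT.TT
  TTTFTT
  TTF.FT
  TF...T
  T.F.FT
Step 3: 6 trees catch fire, 6 burn out
  TTTTTT
  TTT.TT
  TTF.FT
  TF...F
  F....T
  T....F
Step 4: 7 trees catch fire, 6 burn out
  TTTTTT
  TTF.FT
  TF...F
  F.....
  .....F
  F.....
Step 5: 5 trees catch fire, 7 burn out
  TTFTFT
  TF...F
  F.....
  ......
  ......
  ......
Step 6: 4 trees catch fire, 5 burn out
  TF.F.F
  F.....
  ......
  ......
  ......
  ......

TF.F.F
F.....
......
......
......
......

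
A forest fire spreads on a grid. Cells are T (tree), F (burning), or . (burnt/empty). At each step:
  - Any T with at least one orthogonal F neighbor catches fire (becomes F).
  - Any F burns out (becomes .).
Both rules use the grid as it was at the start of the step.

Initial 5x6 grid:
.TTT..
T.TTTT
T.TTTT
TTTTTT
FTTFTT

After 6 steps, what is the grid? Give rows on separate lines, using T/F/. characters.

Step 1: 5 trees catch fire, 2 burn out
  .TTT..
  T.TTTT
  T.TTTT
  FTTFTT
  .FF.FT
Step 2: 6 trees catch fire, 5 burn out
  .TTT..
  T.TTTT
  F.TFTT
  .FF.FT
  .....F
Step 3: 5 trees catch fire, 6 burn out
  .TTT..
  F.TFTT
  ..F.FT
  .....F
  ......
Step 4: 4 trees catch fire, 5 burn out
  .TTF..
  ..F.FT
  .....F
  ......
  ......
Step 5: 2 trees catch fire, 4 burn out
  .TF...
  .....F
  ......
  ......
  ......
Step 6: 1 trees catch fire, 2 burn out
  .F....
  ......
  ......
  ......
  ......

.F....
......
......
......
......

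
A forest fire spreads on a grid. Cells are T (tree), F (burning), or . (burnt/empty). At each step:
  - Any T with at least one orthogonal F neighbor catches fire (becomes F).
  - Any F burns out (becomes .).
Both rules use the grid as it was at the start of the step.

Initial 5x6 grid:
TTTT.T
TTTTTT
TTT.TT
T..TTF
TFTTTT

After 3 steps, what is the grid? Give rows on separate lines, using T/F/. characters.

Step 1: 5 trees catch fire, 2 burn out
  TTTT.T
  TTTTTT
  TTT.TF
  T..TF.
  F.FTTF
Step 2: 6 trees catch fire, 5 burn out
  TTTT.T
  TTTTTF
  TTT.F.
  F..F..
  ...FF.
Step 3: 3 trees catch fire, 6 burn out
  TTTT.F
  TTTTF.
  FTT...
  ......
  ......

TTTT.F
TTTTF.
FTT...
......
......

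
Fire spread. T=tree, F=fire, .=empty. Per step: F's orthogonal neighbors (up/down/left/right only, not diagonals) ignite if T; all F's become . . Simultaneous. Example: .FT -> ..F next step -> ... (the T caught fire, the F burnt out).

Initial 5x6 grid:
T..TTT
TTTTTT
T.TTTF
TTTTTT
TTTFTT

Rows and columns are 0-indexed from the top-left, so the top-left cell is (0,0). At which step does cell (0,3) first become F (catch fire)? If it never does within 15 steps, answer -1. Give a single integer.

Step 1: cell (0,3)='T' (+6 fires, +2 burnt)
Step 2: cell (0,3)='T' (+7 fires, +6 burnt)
Step 3: cell (0,3)='T' (+5 fires, +7 burnt)
Step 4: cell (0,3)='F' (+3 fires, +5 burnt)
  -> target ignites at step 4
Step 5: cell (0,3)='.' (+2 fires, +3 burnt)
Step 6: cell (0,3)='.' (+1 fires, +2 burnt)
Step 7: cell (0,3)='.' (+1 fires, +1 burnt)
Step 8: cell (0,3)='.' (+0 fires, +1 burnt)
  fire out at step 8

4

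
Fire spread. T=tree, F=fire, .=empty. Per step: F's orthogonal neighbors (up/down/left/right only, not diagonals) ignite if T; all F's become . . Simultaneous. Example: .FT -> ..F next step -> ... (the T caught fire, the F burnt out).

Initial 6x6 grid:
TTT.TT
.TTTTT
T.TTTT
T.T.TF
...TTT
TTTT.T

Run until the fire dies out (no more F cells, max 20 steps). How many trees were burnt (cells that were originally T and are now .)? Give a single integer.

Answer: 24

Derivation:
Step 1: +3 fires, +1 burnt (F count now 3)
Step 2: +4 fires, +3 burnt (F count now 4)
Step 3: +4 fires, +4 burnt (F count now 4)
Step 4: +4 fires, +4 burnt (F count now 4)
Step 5: +3 fires, +4 burnt (F count now 3)
Step 6: +3 fires, +3 burnt (F count now 3)
Step 7: +2 fires, +3 burnt (F count now 2)
Step 8: +1 fires, +2 burnt (F count now 1)
Step 9: +0 fires, +1 burnt (F count now 0)
Fire out after step 9
Initially T: 26, now '.': 34
Total burnt (originally-T cells now '.'): 24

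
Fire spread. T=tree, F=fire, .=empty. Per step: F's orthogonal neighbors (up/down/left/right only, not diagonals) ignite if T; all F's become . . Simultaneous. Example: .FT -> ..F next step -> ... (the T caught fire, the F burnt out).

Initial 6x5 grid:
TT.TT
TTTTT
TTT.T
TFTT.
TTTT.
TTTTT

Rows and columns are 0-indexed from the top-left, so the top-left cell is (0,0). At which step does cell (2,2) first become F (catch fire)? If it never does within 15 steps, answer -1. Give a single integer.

Step 1: cell (2,2)='T' (+4 fires, +1 burnt)
Step 2: cell (2,2)='F' (+7 fires, +4 burnt)
  -> target ignites at step 2
Step 3: cell (2,2)='.' (+6 fires, +7 burnt)
Step 4: cell (2,2)='.' (+3 fires, +6 burnt)
Step 5: cell (2,2)='.' (+3 fires, +3 burnt)
Step 6: cell (2,2)='.' (+2 fires, +3 burnt)
Step 7: cell (2,2)='.' (+0 fires, +2 burnt)
  fire out at step 7

2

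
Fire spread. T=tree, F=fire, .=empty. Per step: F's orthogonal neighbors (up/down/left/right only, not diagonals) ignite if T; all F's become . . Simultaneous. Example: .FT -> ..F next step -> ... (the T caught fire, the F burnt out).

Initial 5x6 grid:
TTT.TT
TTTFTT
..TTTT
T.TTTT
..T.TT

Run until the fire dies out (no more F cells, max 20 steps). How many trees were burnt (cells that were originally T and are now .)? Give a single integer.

Answer: 21

Derivation:
Step 1: +3 fires, +1 burnt (F count now 3)
Step 2: +7 fires, +3 burnt (F count now 7)
Step 3: +6 fires, +7 burnt (F count now 6)
Step 4: +4 fires, +6 burnt (F count now 4)
Step 5: +1 fires, +4 burnt (F count now 1)
Step 6: +0 fires, +1 burnt (F count now 0)
Fire out after step 6
Initially T: 22, now '.': 29
Total burnt (originally-T cells now '.'): 21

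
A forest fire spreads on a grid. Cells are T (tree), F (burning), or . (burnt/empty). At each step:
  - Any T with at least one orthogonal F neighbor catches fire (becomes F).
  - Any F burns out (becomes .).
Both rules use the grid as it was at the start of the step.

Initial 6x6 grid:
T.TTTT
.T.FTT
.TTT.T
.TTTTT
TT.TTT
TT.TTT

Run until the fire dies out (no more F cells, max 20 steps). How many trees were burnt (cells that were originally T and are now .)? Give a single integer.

Step 1: +3 fires, +1 burnt (F count now 3)
Step 2: +5 fires, +3 burnt (F count now 5)
Step 3: +6 fires, +5 burnt (F count now 6)
Step 4: +5 fires, +6 burnt (F count now 5)
Step 5: +3 fires, +5 burnt (F count now 3)
Step 6: +3 fires, +3 burnt (F count now 3)
Step 7: +1 fires, +3 burnt (F count now 1)
Step 8: +0 fires, +1 burnt (F count now 0)
Fire out after step 8
Initially T: 27, now '.': 35
Total burnt (originally-T cells now '.'): 26

Answer: 26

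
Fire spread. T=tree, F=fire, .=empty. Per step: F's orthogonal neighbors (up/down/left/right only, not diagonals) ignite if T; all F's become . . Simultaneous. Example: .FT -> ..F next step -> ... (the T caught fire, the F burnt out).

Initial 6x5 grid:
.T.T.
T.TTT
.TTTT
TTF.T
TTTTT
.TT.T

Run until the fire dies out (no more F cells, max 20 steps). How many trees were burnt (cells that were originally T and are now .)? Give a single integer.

Step 1: +3 fires, +1 burnt (F count now 3)
Step 2: +7 fires, +3 burnt (F count now 7)
Step 3: +5 fires, +7 burnt (F count now 5)
Step 4: +4 fires, +5 burnt (F count now 4)
Step 5: +0 fires, +4 burnt (F count now 0)
Fire out after step 5
Initially T: 21, now '.': 28
Total burnt (originally-T cells now '.'): 19

Answer: 19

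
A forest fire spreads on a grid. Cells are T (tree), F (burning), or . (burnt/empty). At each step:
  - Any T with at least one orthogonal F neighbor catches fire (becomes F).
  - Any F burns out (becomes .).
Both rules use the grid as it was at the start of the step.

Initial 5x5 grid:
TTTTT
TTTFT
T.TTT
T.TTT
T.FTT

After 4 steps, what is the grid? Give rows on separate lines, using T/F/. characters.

Step 1: 6 trees catch fire, 2 burn out
  TTTFT
  TTF.F
  T.TFT
  T.FTT
  T..FT
Step 2: 7 trees catch fire, 6 burn out
  TTF.F
  TF...
  T.F.F
  T..FT
  T...F
Step 3: 3 trees catch fire, 7 burn out
  TF...
  F....
  T....
  T...F
  T....
Step 4: 2 trees catch fire, 3 burn out
  F....
  .....
  F....
  T....
  T....

F....
.....
F....
T....
T....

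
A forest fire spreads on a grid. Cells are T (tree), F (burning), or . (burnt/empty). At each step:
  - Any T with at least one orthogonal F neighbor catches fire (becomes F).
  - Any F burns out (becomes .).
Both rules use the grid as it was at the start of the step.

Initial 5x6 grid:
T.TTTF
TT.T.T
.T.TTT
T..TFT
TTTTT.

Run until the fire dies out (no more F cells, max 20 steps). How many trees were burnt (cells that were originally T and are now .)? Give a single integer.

Step 1: +6 fires, +2 burnt (F count now 6)
Step 2: +4 fires, +6 burnt (F count now 4)
Step 3: +3 fires, +4 burnt (F count now 3)
Step 4: +1 fires, +3 burnt (F count now 1)
Step 5: +1 fires, +1 burnt (F count now 1)
Step 6: +1 fires, +1 burnt (F count now 1)
Step 7: +0 fires, +1 burnt (F count now 0)
Fire out after step 7
Initially T: 20, now '.': 26
Total burnt (originally-T cells now '.'): 16

Answer: 16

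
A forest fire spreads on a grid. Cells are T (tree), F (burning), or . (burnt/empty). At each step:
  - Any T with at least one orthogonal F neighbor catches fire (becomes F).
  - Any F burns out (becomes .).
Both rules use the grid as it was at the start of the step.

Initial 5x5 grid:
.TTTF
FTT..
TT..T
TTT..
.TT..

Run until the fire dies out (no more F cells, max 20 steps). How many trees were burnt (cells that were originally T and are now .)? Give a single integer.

Step 1: +3 fires, +2 burnt (F count now 3)
Step 2: +5 fires, +3 burnt (F count now 5)
Step 3: +1 fires, +5 burnt (F count now 1)
Step 4: +2 fires, +1 burnt (F count now 2)
Step 5: +1 fires, +2 burnt (F count now 1)
Step 6: +0 fires, +1 burnt (F count now 0)
Fire out after step 6
Initially T: 13, now '.': 24
Total burnt (originally-T cells now '.'): 12

Answer: 12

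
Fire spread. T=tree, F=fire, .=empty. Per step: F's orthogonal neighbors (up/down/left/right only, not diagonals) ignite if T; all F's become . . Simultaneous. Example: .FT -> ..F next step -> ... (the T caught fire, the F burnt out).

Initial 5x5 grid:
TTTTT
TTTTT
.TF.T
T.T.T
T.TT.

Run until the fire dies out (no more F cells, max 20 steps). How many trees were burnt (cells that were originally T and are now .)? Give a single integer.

Step 1: +3 fires, +1 burnt (F count now 3)
Step 2: +4 fires, +3 burnt (F count now 4)
Step 3: +5 fires, +4 burnt (F count now 5)
Step 4: +3 fires, +5 burnt (F count now 3)
Step 5: +1 fires, +3 burnt (F count now 1)
Step 6: +0 fires, +1 burnt (F count now 0)
Fire out after step 6
Initially T: 18, now '.': 23
Total burnt (originally-T cells now '.'): 16

Answer: 16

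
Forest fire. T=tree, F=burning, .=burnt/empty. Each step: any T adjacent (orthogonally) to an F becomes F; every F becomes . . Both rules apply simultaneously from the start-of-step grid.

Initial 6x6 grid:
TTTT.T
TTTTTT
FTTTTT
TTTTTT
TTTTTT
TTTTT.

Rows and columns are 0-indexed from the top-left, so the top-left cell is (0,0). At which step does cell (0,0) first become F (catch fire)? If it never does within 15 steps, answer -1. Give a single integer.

Step 1: cell (0,0)='T' (+3 fires, +1 burnt)
Step 2: cell (0,0)='F' (+5 fires, +3 burnt)
  -> target ignites at step 2
Step 3: cell (0,0)='.' (+6 fires, +5 burnt)
Step 4: cell (0,0)='.' (+6 fires, +6 burnt)
Step 5: cell (0,0)='.' (+6 fires, +6 burnt)
Step 6: cell (0,0)='.' (+4 fires, +6 burnt)
Step 7: cell (0,0)='.' (+3 fires, +4 burnt)
Step 8: cell (0,0)='.' (+0 fires, +3 burnt)
  fire out at step 8

2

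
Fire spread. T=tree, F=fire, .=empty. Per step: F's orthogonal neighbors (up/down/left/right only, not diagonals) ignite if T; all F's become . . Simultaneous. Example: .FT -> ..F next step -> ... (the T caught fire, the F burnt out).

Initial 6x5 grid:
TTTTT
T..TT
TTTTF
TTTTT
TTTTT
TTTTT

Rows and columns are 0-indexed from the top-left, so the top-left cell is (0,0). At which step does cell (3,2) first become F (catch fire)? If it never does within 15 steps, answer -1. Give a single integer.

Step 1: cell (3,2)='T' (+3 fires, +1 burnt)
Step 2: cell (3,2)='T' (+5 fires, +3 burnt)
Step 3: cell (3,2)='F' (+5 fires, +5 burnt)
  -> target ignites at step 3
Step 4: cell (3,2)='.' (+5 fires, +5 burnt)
Step 5: cell (3,2)='.' (+5 fires, +5 burnt)
Step 6: cell (3,2)='.' (+3 fires, +5 burnt)
Step 7: cell (3,2)='.' (+1 fires, +3 burnt)
Step 8: cell (3,2)='.' (+0 fires, +1 burnt)
  fire out at step 8

3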